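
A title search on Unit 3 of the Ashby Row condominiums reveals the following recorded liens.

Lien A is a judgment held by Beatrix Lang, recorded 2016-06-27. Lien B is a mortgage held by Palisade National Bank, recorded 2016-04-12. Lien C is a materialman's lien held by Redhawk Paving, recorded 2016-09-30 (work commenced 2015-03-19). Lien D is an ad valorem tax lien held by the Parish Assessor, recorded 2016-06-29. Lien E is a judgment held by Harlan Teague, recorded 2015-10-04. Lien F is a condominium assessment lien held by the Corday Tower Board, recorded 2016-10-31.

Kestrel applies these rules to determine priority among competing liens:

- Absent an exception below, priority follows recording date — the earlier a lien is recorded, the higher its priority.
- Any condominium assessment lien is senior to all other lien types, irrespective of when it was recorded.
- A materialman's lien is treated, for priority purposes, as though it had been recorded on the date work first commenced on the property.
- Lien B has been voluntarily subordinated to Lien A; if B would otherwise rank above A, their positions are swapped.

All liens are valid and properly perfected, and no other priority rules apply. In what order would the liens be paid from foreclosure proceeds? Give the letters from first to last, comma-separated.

Effective dates: C is treated as recorded 2015-03-19, the work-commencement date.
F is a condominium assessment lien and takes priority over every other lien.
The other liens, earliest effective date first: C (2015-03-19), E (2015-10-04), B (2016-04-12), A (2016-06-27), D (2016-06-29).
Because B would otherwise rank above A, the subordination swaps them.

F, C, E, A, B, D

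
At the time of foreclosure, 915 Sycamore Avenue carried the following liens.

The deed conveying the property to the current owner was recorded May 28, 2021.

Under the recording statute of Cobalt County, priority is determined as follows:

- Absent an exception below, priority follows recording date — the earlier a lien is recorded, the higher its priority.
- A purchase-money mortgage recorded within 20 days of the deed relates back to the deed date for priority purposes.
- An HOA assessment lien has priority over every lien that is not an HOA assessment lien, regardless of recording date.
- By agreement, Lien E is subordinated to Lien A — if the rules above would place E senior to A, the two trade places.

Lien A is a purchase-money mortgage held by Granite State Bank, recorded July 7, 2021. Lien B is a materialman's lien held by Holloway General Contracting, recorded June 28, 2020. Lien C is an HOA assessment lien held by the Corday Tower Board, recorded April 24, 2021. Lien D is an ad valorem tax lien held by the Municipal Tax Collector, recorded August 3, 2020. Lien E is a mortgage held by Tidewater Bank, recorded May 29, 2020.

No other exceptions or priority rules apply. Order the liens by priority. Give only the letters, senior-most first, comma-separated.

First, effective dates: A was recorded 40 days after the deed — beyond 20 days — so no relation-back applies.
C, as an HOA assessment lien, has superpriority and ranks first.
Remaining liens by effective date: E (May 29, 2020), B (June 28, 2020), D (August 3, 2020), A (July 7, 2021).
The subordination applies — E was senior to A — so E and A swap.

C, A, B, D, E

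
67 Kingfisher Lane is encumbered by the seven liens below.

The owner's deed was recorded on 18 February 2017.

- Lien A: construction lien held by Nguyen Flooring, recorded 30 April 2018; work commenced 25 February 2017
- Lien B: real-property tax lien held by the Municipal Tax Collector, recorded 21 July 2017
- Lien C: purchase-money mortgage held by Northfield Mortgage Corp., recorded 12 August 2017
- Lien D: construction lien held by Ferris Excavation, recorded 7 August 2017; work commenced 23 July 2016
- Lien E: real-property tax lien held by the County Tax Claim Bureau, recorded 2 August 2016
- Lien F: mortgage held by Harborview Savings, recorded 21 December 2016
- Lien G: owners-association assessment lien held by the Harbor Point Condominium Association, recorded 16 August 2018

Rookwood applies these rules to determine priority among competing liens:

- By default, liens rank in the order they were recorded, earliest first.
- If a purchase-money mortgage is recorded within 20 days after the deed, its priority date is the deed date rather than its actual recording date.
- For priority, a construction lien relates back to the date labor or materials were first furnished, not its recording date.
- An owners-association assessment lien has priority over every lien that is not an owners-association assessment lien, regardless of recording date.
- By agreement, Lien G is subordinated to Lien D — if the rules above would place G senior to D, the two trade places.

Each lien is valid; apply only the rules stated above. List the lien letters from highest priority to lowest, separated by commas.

D, G, E, F, A, B, C

Adjusting effective dates: A's effective date is 25 February 2017, when work began; C was recorded 175 days after the deed — beyond 20 days — so no relation-back applies; D relates back to 23 July 2016 (work commenced).
G, as an owners-association assessment lien, has superpriority and ranks first.
Remaining liens by effective date: D (23 July 2016), E (2 August 2016), F (21 December 2016), A (25 February 2017), B (21 July 2017), C (12 August 2017).
G would otherwise be senior to D, so under the subordination agreement G and D exchange positions.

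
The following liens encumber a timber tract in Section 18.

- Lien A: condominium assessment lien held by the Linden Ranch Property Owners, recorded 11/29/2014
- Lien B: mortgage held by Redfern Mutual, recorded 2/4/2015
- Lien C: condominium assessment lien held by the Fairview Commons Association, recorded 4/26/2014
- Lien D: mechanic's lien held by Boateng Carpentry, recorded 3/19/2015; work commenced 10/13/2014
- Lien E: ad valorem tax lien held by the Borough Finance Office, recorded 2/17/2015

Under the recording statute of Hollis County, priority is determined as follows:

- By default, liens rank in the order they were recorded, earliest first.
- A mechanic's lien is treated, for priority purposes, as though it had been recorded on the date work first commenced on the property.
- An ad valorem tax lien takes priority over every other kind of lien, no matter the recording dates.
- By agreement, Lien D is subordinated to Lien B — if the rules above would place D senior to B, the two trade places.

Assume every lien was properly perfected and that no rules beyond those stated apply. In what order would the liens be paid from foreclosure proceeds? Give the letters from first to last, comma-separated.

E, C, B, A, D

Adjusting effective dates: D relates back to 10/13/2014 (work commenced).
E, as an ad valorem tax lien, has superpriority and ranks first.
The other liens, earliest effective date first: C (4/26/2014), D (10/13/2014), A (11/29/2014), B (2/4/2015).
The subordination applies — D was senior to B — so D and B swap.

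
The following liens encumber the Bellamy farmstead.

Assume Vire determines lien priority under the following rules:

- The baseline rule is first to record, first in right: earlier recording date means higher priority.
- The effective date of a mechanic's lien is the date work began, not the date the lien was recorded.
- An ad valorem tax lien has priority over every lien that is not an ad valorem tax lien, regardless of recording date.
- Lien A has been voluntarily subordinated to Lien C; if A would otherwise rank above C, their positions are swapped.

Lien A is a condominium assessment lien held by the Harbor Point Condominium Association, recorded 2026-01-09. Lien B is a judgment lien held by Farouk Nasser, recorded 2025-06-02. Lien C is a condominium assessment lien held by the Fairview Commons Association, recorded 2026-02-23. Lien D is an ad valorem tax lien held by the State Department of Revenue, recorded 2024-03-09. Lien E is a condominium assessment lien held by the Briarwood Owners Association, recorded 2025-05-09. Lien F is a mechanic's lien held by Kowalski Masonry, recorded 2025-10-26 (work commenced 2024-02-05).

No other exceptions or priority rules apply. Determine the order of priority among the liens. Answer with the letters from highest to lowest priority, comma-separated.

Adjusting effective dates: F's effective date is 2024-02-05, when work began.
As an ad valorem tax lien, D is senior to every other lien.
The other liens, earliest effective date first: F (2024-02-05), E (2025-05-09), B (2025-06-02), A (2026-01-09), C (2026-02-23).
The subordination applies — A was senior to C — so A and C swap.

D, F, E, B, C, A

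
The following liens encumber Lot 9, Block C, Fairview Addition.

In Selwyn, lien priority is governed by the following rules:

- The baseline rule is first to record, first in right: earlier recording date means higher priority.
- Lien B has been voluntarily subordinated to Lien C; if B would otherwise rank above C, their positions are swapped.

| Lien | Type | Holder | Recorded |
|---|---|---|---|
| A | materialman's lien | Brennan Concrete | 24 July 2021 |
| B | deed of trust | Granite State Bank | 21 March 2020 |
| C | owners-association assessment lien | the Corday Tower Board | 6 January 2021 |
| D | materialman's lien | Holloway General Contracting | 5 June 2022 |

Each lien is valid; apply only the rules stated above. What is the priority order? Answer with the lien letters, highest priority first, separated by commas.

By effective date, earliest first: B (21 March 2020), C (6 January 2021), A (24 July 2021), D (5 June 2022).
Because B would otherwise rank above C, the subordination swaps them.

C, B, A, D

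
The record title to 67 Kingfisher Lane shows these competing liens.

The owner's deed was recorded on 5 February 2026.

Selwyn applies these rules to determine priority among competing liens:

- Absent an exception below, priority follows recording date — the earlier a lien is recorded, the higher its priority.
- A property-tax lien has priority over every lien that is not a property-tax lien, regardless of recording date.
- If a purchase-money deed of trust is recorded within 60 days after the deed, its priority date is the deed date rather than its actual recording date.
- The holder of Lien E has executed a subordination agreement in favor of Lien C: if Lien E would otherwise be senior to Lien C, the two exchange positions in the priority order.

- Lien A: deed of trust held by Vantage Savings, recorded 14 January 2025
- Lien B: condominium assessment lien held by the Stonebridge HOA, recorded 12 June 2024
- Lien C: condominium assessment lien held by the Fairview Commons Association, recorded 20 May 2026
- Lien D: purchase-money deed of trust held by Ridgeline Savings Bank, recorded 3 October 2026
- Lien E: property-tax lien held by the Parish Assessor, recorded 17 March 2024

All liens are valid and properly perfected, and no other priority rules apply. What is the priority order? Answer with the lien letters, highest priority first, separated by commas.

Effective dates after the stated exceptions: D missed the 60-day window (240 days after the deed), so its recording date stands.
E is a property-tax lien and takes priority over every other lien.
Among the remaining liens, by effective date: B (12 June 2024), A (14 January 2025), C (20 May 2026), D (3 October 2026).
E would otherwise be senior to C, so under the subordination agreement E and C exchange positions.

C, B, A, E, D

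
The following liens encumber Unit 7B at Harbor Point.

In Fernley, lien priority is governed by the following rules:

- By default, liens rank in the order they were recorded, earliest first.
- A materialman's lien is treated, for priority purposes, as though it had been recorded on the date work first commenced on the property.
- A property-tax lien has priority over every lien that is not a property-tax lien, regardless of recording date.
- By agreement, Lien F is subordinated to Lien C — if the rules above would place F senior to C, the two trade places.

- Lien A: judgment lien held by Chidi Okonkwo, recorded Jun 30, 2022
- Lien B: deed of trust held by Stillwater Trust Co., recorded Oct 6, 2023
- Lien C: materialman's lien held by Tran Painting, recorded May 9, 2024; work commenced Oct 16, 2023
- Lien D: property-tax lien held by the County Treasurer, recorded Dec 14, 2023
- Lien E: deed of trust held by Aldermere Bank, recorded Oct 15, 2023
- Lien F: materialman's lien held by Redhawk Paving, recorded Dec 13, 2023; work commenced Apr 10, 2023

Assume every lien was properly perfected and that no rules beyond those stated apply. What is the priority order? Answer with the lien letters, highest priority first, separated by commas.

First, effective dates: C is treated as recorded Oct 16, 2023, the work-commencement date; F relates back to Apr 10, 2023 (work commenced).
D is a property-tax lien, so it outranks all other liens regardless of date.
Ordering the rest by effective date: A (Jun 30, 2022), F (Apr 10, 2023), B (Oct 6, 2023), E (Oct 15, 2023), C (Oct 16, 2023).
F would otherwise be senior to C, so under the subordination agreement F and C exchange positions.

D, A, C, B, E, F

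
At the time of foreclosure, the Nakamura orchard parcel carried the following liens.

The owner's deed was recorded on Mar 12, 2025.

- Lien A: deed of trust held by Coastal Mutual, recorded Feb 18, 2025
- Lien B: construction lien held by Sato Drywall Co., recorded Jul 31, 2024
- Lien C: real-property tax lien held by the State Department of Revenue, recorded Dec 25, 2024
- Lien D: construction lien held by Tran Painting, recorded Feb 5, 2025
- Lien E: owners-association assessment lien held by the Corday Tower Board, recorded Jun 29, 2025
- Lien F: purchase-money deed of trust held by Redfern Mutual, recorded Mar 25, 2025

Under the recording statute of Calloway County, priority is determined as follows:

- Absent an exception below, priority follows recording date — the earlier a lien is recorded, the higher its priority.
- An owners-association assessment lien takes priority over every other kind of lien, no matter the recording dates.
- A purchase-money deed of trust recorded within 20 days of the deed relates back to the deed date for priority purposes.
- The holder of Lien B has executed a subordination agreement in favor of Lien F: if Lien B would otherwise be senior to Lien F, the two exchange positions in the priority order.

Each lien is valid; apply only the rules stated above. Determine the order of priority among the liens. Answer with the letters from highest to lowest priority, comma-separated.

E, F, C, D, A, B

Effective dates: F was recorded within the 20-day window, so its effective date is the deed date Mar 12, 2025.
E is an owners-association assessment lien and takes priority over every other lien.
The other liens, earliest effective date first: B (Jul 31, 2024), C (Dec 25, 2024), D (Feb 5, 2025), A (Feb 18, 2025), F (Mar 12, 2025).
B would otherwise be senior to F, so under the subordination agreement B and F exchange positions.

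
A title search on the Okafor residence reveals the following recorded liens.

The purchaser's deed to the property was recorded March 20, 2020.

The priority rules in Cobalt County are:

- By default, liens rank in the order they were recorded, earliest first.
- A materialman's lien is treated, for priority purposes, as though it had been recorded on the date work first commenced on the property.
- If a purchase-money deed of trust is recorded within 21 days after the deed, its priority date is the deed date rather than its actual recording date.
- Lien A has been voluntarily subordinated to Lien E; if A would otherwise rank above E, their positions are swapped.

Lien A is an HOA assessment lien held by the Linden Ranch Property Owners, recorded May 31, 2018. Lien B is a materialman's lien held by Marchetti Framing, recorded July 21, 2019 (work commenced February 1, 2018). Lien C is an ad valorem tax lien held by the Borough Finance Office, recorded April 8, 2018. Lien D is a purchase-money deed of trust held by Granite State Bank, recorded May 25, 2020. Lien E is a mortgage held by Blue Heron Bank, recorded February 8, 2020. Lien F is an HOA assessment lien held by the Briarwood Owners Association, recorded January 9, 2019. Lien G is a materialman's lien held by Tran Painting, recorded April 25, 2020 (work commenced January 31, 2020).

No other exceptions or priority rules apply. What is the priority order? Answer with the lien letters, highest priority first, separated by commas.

Effective dates: B is treated as recorded February 1, 2018, the work-commencement date; D was recorded 66 days after the deed — beyond 21 days — so no relation-back applies; G relates back to January 31, 2020 (work commenced).
Ordering by effective date: B (February 1, 2018), C (April 8, 2018), A (May 31, 2018), F (January 9, 2019), G (January 31, 2020), E (February 8, 2020), D (May 25, 2020).
A is senior to E before the subordination, so the two trade places.

B, C, E, F, G, A, D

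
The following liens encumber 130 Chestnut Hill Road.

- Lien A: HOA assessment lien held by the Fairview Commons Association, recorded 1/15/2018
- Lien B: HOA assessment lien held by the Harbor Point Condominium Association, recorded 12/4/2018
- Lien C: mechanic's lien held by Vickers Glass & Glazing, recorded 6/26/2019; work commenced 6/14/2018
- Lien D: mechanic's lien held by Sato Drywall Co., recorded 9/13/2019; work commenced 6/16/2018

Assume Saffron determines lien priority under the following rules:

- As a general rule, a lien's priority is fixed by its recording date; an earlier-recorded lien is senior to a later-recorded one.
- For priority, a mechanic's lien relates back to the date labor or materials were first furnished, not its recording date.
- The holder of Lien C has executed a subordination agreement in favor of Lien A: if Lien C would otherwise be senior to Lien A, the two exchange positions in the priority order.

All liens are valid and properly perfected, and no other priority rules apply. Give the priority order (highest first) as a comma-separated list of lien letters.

A, C, D, B

Effective dates after the stated exceptions: C relates back to 6/14/2018 (work commenced); D's effective date is 6/16/2018, when work began.
Ordering by effective date: A (1/15/2018), C (6/14/2018), D (6/16/2018), B (12/4/2018).
C is already junior to A, so the subordination agreement changes nothing.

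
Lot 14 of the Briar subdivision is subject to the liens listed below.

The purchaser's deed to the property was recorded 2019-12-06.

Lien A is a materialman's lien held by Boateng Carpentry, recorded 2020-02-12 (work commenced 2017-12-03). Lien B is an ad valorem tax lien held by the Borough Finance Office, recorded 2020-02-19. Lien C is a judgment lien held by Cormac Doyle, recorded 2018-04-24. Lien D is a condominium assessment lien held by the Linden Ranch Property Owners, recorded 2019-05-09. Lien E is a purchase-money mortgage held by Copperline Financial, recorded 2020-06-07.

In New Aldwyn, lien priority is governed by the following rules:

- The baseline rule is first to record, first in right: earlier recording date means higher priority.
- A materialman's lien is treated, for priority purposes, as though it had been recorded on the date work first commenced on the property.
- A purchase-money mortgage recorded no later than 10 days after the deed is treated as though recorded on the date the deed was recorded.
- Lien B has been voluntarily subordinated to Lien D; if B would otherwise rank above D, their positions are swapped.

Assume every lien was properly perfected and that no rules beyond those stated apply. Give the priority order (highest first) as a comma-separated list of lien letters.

Effective dates after the stated exceptions: A is treated as recorded 2017-12-03, the work-commencement date; E missed the 10-day window (184 days after the deed), so its recording date stands.
By effective date: A (2017-12-03), C (2018-04-24), D (2019-05-09), B (2020-02-19), E (2020-06-07).
B already ranks below D; the subordination has no effect.

A, C, D, B, E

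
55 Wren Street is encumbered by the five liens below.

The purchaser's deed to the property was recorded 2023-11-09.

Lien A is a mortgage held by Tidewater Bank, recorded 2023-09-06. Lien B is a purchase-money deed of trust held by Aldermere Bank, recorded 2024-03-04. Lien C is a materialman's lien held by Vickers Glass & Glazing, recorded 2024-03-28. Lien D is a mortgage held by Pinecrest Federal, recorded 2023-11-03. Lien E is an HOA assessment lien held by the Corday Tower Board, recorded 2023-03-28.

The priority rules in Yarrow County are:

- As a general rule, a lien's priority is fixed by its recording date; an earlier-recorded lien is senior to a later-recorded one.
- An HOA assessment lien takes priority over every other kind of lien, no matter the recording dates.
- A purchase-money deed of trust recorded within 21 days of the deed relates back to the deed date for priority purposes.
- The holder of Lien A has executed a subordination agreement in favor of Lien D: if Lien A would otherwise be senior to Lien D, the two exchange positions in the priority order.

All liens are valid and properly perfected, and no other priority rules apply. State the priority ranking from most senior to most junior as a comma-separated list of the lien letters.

E, D, A, B, C

Adjusting effective dates: B missed the 21-day window (116 days after the deed), so its recording date stands.
As an HOA assessment lien, E is senior to every other lien.
Ordering the rest by effective date: A (2023-09-06), D (2023-11-03), B (2024-03-04), C (2024-03-28).
The subordination applies — A was senior to D — so A and D swap.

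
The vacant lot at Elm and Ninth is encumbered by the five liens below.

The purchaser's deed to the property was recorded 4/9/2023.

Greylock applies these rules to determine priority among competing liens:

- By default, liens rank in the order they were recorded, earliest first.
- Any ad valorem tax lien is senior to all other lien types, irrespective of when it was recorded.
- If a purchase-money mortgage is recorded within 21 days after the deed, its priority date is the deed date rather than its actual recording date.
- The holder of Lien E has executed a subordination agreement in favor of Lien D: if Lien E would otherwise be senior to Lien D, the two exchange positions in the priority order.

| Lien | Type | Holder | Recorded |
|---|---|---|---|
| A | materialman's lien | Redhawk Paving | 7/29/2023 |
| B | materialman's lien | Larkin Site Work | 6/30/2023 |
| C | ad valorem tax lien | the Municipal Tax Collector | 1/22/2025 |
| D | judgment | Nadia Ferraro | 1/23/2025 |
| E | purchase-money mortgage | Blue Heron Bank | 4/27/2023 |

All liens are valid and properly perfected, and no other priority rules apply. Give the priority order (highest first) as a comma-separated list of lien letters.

C, D, B, A, E

First, effective dates: E's effective date is the deed date, 4/9/2023.
As an ad valorem tax lien, C is senior to every other lien.
Ordering the rest by effective date: E (4/9/2023), B (6/30/2023), A (7/29/2023), D (1/23/2025).
The subordination applies — E was senior to D — so E and D swap.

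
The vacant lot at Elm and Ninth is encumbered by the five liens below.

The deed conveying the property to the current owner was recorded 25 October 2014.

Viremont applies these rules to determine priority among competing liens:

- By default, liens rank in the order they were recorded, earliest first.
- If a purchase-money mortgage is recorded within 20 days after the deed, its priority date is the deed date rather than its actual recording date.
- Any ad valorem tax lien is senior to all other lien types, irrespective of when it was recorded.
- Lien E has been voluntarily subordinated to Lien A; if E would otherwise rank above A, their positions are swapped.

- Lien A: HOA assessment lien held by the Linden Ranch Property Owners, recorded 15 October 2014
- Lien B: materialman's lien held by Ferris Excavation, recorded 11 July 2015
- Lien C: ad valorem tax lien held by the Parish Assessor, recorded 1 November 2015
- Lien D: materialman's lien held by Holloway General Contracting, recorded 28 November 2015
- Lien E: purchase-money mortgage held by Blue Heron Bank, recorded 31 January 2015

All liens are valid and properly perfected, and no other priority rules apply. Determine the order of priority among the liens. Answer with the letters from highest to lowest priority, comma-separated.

Adjusting effective dates: E missed the 20-day window (98 days after the deed), so its recording date stands.
C is an ad valorem tax lien, so it outranks all other liens regardless of date.
The other liens, earliest effective date first: A (15 October 2014), E (31 January 2015), B (11 July 2015), D (28 November 2015).
E is already junior to A, so the subordination agreement changes nothing.

C, A, E, B, D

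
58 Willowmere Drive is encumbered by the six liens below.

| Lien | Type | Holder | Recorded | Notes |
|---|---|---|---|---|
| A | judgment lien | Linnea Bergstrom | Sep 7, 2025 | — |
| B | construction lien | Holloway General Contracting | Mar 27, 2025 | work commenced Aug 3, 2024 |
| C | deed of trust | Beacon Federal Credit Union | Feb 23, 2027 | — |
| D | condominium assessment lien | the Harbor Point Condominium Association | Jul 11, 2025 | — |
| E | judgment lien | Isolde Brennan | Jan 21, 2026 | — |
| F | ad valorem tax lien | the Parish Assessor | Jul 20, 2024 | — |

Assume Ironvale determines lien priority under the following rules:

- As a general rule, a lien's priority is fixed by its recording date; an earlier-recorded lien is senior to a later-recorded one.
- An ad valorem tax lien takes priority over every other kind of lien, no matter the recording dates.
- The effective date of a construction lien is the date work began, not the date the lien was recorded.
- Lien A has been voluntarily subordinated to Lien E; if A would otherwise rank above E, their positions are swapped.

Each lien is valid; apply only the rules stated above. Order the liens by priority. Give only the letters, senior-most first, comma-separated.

Effective dates after the stated exceptions: B is treated as recorded Aug 3, 2024, the work-commencement date.
F, as an ad valorem tax lien, has superpriority and ranks first.
Ordering the rest by effective date: B (Aug 3, 2024), D (Jul 11, 2025), A (Sep 7, 2025), E (Jan 21, 2026), C (Feb 23, 2027).
A would otherwise be senior to E, so under the subordination agreement A and E exchange positions.

F, B, D, E, A, C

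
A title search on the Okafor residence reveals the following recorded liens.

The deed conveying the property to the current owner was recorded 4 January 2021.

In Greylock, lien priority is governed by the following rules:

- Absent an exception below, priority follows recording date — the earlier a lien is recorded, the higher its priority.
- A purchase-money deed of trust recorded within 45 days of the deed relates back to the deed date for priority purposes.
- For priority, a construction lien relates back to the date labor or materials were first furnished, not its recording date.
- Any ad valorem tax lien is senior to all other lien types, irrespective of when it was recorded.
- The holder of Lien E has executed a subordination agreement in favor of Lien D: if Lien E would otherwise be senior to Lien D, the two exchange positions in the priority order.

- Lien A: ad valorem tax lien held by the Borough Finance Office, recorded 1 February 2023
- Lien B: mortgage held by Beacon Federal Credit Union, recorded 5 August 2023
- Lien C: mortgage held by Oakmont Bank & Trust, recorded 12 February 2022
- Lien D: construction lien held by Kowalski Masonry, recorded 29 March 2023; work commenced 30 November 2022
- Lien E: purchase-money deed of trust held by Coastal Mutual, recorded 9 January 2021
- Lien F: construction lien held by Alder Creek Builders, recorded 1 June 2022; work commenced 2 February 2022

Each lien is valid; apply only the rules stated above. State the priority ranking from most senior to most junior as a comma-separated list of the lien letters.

Effective dates after the stated exceptions: D's effective date is 30 November 2022, when work began; E relates back to the deed date 4 January 2021; F relates back to 2 February 2022 (work commenced).
As an ad valorem tax lien, A is senior to every other lien.
Ordering the rest by effective date: E (4 January 2021), F (2 February 2022), C (12 February 2022), D (30 November 2022), B (5 August 2023).
E is senior to D before the subordination, so the two trade places.

A, D, F, C, E, B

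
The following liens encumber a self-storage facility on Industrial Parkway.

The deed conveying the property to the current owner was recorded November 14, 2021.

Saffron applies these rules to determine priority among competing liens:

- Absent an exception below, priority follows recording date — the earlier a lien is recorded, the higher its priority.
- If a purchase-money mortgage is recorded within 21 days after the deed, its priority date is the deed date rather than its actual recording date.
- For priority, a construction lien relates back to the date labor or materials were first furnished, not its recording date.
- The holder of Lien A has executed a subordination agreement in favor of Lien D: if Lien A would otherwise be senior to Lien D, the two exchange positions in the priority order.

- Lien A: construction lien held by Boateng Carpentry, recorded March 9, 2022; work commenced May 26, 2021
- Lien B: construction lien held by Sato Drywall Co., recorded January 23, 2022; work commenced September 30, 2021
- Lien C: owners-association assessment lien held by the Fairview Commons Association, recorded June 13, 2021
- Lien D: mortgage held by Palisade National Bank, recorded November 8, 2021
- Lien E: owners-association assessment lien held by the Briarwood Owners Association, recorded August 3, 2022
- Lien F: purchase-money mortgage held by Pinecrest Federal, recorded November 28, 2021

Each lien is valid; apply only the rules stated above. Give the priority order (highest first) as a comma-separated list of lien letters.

Effective dates after the stated exceptions: A is treated as recorded May 26, 2021, the work-commencement date; B relates back to September 30, 2021 (work commenced); F relates back to the deed date November 14, 2021.
Sorted by effective date: A (May 26, 2021), C (June 13, 2021), B (September 30, 2021), D (November 8, 2021), F (November 14, 2021), E (August 3, 2022).
A would otherwise be senior to D, so under the subordination agreement A and D exchange positions.

D, C, B, A, F, E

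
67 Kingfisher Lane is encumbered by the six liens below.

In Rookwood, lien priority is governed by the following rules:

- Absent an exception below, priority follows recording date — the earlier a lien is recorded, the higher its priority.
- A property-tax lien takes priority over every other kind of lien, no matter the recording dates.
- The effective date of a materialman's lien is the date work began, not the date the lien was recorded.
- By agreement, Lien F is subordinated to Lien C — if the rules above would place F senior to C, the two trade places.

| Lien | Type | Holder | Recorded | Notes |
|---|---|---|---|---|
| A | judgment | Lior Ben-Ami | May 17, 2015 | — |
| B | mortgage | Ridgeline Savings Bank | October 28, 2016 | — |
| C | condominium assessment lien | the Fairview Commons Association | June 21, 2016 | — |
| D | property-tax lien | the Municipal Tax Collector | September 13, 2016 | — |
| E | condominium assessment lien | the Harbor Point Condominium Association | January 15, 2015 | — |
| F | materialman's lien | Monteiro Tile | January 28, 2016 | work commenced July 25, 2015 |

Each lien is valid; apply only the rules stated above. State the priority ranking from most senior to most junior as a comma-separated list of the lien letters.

D, E, A, C, F, B

First, effective dates: F relates back to July 25, 2015 (work commenced).
As a property-tax lien, D is senior to every other lien.
Remaining liens by effective date: E (January 15, 2015), A (May 17, 2015), F (July 25, 2015), C (June 21, 2016), B (October 28, 2016).
F is senior to C before the subordination, so the two trade places.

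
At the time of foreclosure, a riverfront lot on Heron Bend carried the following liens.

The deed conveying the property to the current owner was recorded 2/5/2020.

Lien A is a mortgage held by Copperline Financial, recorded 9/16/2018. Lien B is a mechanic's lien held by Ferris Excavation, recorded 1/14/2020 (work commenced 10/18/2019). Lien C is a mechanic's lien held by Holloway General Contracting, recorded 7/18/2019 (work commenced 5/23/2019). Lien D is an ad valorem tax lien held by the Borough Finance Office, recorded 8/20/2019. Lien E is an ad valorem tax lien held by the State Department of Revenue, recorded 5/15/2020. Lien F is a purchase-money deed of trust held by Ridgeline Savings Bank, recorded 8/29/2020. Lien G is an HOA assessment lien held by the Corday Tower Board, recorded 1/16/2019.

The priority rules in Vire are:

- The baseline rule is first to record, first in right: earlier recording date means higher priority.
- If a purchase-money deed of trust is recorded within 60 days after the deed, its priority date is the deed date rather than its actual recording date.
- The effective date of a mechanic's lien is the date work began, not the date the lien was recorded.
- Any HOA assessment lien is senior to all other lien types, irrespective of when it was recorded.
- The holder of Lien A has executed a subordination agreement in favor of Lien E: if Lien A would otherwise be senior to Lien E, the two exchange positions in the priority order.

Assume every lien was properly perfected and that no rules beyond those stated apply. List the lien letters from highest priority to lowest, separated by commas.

G, E, C, D, B, A, F

First, effective dates: B is treated as recorded 10/18/2019, the work-commencement date; C relates back to 5/23/2019 (work commenced); F was recorded 206 days after the deed, outside the 60-day window, so it keeps its recording date.
G is an HOA assessment lien, so it outranks all other liens regardless of date.
Ordering the rest by effective date: A (9/16/2018), C (5/23/2019), D (8/20/2019), B (10/18/2019), E (5/15/2020), F (8/29/2020).
The subordination applies — A was senior to E — so A and E swap.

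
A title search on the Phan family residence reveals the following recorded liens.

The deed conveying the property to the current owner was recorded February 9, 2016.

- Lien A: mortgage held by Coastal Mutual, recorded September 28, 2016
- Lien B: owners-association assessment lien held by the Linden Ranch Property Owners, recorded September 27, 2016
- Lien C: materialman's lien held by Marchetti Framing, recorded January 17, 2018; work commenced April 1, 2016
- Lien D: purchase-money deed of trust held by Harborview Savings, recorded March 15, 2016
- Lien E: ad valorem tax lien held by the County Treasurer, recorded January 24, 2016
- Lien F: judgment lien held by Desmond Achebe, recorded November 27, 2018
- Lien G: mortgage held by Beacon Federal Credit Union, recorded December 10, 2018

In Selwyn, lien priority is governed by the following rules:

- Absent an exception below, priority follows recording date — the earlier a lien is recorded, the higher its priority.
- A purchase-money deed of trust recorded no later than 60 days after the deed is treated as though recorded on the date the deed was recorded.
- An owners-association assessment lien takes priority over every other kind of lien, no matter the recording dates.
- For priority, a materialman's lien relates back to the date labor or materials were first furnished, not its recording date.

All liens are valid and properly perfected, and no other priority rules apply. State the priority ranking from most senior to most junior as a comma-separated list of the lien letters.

B, E, D, C, A, F, G

Effective dates after the stated exceptions: C's effective date is April 1, 2016, when work began; D's effective date is the deed date, February 9, 2016.
As an owners-association assessment lien, B is senior to every other lien.
The other liens, earliest effective date first: E (January 24, 2016), D (February 9, 2016), C (April 1, 2016), A (September 28, 2016), F (November 27, 2018), G (December 10, 2018).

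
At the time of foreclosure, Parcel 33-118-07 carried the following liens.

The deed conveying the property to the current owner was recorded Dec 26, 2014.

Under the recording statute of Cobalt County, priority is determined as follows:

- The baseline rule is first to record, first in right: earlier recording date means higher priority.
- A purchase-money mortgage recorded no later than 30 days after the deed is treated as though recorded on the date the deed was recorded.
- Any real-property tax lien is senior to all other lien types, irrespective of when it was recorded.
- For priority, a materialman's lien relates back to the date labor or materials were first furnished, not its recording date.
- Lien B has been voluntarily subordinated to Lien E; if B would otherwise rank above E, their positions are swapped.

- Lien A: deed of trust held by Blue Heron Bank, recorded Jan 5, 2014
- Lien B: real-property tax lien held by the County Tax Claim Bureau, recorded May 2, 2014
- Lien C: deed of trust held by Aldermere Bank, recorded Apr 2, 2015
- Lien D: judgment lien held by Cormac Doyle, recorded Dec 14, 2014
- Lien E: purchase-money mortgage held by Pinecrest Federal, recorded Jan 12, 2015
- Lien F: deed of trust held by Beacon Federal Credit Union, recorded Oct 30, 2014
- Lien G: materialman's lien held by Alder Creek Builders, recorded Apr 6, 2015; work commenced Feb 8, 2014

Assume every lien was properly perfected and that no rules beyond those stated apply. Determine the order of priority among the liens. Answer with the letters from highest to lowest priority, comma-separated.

E, A, G, F, D, B, C

Effective dates: E was recorded within the 30-day window, so its effective date is the deed date Dec 26, 2014; G relates back to Feb 8, 2014 (work commenced).
B is a real-property tax lien and takes priority over every other lien.
Ordering the rest by effective date: A (Jan 5, 2014), G (Feb 8, 2014), F (Oct 30, 2014), D (Dec 14, 2014), E (Dec 26, 2014), C (Apr 2, 2015).
The subordination applies — B was senior to E — so B and E swap.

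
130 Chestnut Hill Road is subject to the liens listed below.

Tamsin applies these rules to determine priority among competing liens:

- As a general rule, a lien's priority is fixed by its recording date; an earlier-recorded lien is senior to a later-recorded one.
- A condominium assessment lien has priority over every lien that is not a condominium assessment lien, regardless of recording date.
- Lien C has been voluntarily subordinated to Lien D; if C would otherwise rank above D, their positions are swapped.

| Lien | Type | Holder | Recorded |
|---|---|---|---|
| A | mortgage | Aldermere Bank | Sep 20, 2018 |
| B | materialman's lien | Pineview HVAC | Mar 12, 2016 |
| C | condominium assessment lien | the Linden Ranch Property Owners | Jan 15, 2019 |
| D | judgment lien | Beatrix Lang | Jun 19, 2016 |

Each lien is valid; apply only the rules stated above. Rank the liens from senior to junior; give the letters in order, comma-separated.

C is a condominium assessment lien and takes priority over every other lien.
The other liens, earliest effective date first: B (Mar 12, 2016), D (Jun 19, 2016), A (Sep 20, 2018).
Because C would otherwise rank above D, the subordination swaps them.

D, B, C, A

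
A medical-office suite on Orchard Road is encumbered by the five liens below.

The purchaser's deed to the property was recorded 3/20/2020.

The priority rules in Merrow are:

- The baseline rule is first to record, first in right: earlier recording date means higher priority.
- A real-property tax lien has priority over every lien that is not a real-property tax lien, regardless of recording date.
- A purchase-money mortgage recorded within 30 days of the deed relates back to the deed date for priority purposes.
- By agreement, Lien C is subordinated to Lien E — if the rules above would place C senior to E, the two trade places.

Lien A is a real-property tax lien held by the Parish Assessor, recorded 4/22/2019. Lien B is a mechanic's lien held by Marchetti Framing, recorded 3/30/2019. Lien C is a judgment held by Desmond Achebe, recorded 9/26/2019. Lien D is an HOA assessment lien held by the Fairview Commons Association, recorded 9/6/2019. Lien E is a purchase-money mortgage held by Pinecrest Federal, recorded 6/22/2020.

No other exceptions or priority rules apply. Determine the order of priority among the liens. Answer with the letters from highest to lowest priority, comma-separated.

A, B, D, E, C

Effective dates after the stated exceptions: E missed the 30-day window (94 days after the deed), so its recording date stands.
A is a real-property tax lien, so it outranks all other liens regardless of date.
The other liens, earliest effective date first: B (3/30/2019), D (9/6/2019), C (9/26/2019), E (6/22/2020).
Because C would otherwise rank above E, the subordination swaps them.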